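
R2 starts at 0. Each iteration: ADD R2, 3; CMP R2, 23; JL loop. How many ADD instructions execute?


Loop trace (R2 starts at 0, target 23, step 3):
  ADD #1: R2 = 0 + 3 = 3  → 3 < 23, loop
  ADD #2: R2 = 3 + 3 = 6  → 6 < 23, loop
  ADD #3: R2 = 6 + 3 = 9  → 9 < 23, loop
  ADD #4: R2 = 9 + 3 = 12  → 12 < 23, loop
  ADD #5: R2 = 12 + 3 = 15  → 15 < 23, loop
  ADD #6: R2 = 15 + 3 = 18  → 18 < 23, loop
  ADD #7: R2 = 18 + 3 = 21  → 21 < 23, loop
  ADD #8: R2 = 21 + 3 = 24  → 24 >= 23, exit
Total ADD instructions: 8

8


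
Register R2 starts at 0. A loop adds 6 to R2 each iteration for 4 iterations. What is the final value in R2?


Starting value: R2 = 0
  Iter 1: R2 = 0 + 6 = 6
  Iter 2: R2 = 6 + 6 = 12
  Iter 3: R2 = 12 + 6 = 18
  Iter 4: R2 = 18 + 6 = 24
Final: R2 = 24

24


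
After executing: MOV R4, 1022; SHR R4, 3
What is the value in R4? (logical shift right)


Register state trace:
  MOV R4, 1022  → R4 = 1022
  SHR R4, 3  → R4 = 1022 >> 3 = 1022 // 2^3 = 127
Final: R4 = 127

127


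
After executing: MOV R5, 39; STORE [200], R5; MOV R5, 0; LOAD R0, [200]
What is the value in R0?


Register and memory trace:
  MOV R5, 39  → R5 = 39
  STORE [200], R5  → mem[200] = 39
  MOV R5, 0  → R5 = 0
  LOAD R0, [200]  → R0 = mem[200] = 39
Final: R0 = 39

39


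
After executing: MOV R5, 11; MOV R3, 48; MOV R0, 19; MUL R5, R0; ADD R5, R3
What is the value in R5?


Register state trace:
  MOV R5, 11  → R5 = 11
  MOV R3, 48  → R3 = 48
  MOV R0, 19  → R0 = 19
  MUL R5, R0  → R5 = 11 * 19 = 209
  ADD R5, R3  → R5 = 209 + 48 = 257
Final: R5 = 257

257


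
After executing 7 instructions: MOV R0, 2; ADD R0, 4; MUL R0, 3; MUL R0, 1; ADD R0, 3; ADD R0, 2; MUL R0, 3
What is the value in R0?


Register state trace:
  MOV R0, 2  → R0 = 2
  ADD R0, 4  → R0 = 2 + 4 = 6
  MUL R0, 3  → R0 = 6 * 3 = 18
  MUL R0, 1  → R0 = 18 * 1 = 18
  ADD R0, 3  → R0 = 18 + 3 = 21
  ADD R0, 2  → R0 = 21 + 2 = 23
  MUL R0, 3  → R0 = 23 * 3 = 69
Final: R0 = 69

69


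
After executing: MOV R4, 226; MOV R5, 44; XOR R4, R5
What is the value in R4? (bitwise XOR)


Register state trace:
  MOV R4, 226  → R4 = 226 (0b11100010)
  MOV R5, 44  → R5 = 44 (0b00101100)
  XOR R4, R5  → R4 = 226 XOR 44 = 206 (0b11001110)
Final: R4 = 206

206


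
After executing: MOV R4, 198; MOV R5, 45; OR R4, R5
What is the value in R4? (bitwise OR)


Register state trace:
  MOV R4, 198  → R4 = 198 (0b11000110)
  MOV R5, 45  → R5 = 45 (0b00101101)
  OR R4, R5   → R4 = 198 OR 45 = 239 (0b11101111)
Final: R4 = 239

239


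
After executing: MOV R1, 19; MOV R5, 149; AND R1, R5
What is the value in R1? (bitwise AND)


Register state trace:
  MOV R1, 19  → R1 = 19 (0b00010011)
  MOV R5, 149  → R5 = 149 (0b10010101)
  AND R1, R5  → R1 = 19 AND 149 = 17 (0b00010001)
Final: R1 = 17

17


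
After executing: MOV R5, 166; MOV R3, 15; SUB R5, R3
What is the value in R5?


Register state trace:
  MOV R5, 166  → R5 = 166
  MOV R3, 15  → R3 = 15
  SUB R5, R3  → R5 = 166 - 15 = 151
Final: R5 = 151

151


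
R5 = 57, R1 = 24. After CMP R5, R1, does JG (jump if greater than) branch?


Trace:
  R5 = 57, R1 = 24
  CMP R5, R1  → compares 57 vs 24
  JG checks: is 57 greater than 24?
  57 > 24, so condition is true
Branch taken: Yes

Yes


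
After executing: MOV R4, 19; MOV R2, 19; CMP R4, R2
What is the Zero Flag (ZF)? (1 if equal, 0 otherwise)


Register state trace:
  MOV R4, 19  → R4 = 19
  MOV R2, 19  → R2 = 19
  CMP R4, R2  → computes 19 - 19 = 0
  Result is zero, so values are equal
ZF = 1

1


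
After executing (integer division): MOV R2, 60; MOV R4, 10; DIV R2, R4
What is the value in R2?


Register state trace:
  MOV R2, 60  → R2 = 60
  MOV R4, 10  → R4 = 10
  DIV R2, R4  → R2 = 60 // 10 = 6
Final: R2 = 6

6


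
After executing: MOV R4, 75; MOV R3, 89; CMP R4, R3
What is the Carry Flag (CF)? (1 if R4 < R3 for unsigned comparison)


Register state trace:
  MOV R4, 75  → R4 = 75
  MOV R3, 89  → R3 = 89
  CMP R4, R3  → unsigned 75 - 89: borrow occurs
  75 < 89, so CF = 1
CF = 1

1


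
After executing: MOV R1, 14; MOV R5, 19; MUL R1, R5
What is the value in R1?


Register state trace:
  MOV R1, 14  → R1 = 14
  MOV R5, 19  → R5 = 19
  MUL R1, R5  → R1 = 14 * 19 = 266
Final: R1 = 266

266


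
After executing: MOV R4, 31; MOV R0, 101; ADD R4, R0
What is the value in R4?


Register state trace:
  MOV R4, 31  → R4 = 31
  MOV R0, 101  → R0 = 101
  ADD R4, R0  → R4 = 31 + 101 = 132
Final: R4 = 132

132


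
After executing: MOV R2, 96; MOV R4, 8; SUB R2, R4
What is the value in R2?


Register state trace:
  MOV R2, 96  → R2 = 96
  MOV R4, 8  → R4 = 8
  SUB R2, R4  → R2 = 96 - 8 = 88
Final: R2 = 88

88


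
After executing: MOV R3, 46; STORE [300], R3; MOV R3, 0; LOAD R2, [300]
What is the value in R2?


Register and memory trace:
  MOV R3, 46  → R3 = 46
  STORE [300], R3  → mem[300] = 46
  MOV R3, 0  → R3 = 0
  LOAD R2, [300]  → R2 = mem[300] = 46
Final: R2 = 46

46


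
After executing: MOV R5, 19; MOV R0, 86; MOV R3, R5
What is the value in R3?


Register state trace:
  MOV R5, 19  → R5 = 19
  MOV R0, 86  → R0 = 86
  MOV R3, R5  → R3 = 19
Final: R3 = 19

19


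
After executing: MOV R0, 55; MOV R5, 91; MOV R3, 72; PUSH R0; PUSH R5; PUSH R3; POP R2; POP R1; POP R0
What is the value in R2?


Stack trace (top is rightmost):
  MOV R0, 55  → R0 = 55
  MOV R5, 91  → R5 = 91
  MOV R3, 72  → R3 = 72
  PUSH R0  → stack: [55]
  PUSH R5  → stack: [55, 91]
  PUSH R3  → stack: [55, 91, 72]
  POP R2  → R2 = 72, stack: [55, 91]
  POP R1  → R1 = 91, stack: [55]
  POP R0  → R0 = 55, stack: []
Final: R2 = 72

72


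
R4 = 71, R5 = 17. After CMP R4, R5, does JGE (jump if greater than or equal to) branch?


Trace:
  R4 = 71, R5 = 17
  CMP R4, R5  → compares 71 vs 17
  JGE checks: is 71 greater than or equal to 17?
  71 > 17, so condition is true
Branch taken: Yes

Yes


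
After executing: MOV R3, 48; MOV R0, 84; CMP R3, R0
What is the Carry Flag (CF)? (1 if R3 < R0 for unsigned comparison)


Register state trace:
  MOV R3, 48  → R3 = 48
  MOV R0, 84  → R0 = 84
  CMP R3, R0  → unsigned 48 - 84: borrow occurs
  48 < 84, so CF = 1
CF = 1

1


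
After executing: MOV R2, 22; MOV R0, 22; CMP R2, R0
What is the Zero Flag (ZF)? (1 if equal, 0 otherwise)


Register state trace:
  MOV R2, 22  → R2 = 22
  MOV R0, 22  → R0 = 22
  CMP R2, R0  → computes 22 - 22 = 0
  Result is zero, so values are equal
ZF = 1

1


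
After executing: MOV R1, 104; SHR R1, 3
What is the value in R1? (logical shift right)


Register state trace:
  MOV R1, 104  → R1 = 104
  SHR R1, 3  → R1 = 104 >> 3 = 104 // 2^3 = 13
Final: R1 = 13

13


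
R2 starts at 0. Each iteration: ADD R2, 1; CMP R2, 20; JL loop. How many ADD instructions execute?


Loop trace (R2 starts at 0, target 20, step 1):
  ADD #1: R2 = 0 + 1 = 1  → 1 < 20, loop
  ADD #2: R2 = 1 + 1 = 2  → 2 < 20, loop
  ADD #3: R2 = 2 + 1 = 3  → 3 < 20, loop
  ADD #4: R2 = 3 + 1 = 4  → 4 < 20, loop
  ADD #5: R2 = 4 + 1 = 5  → 5 < 20, loop
  ADD #6: R2 = 5 + 1 = 6  → 6 < 20, loop
  ADD #7: R2 = 6 + 1 = 7  → 7 < 20, loop
  ADD #8: R2 = 7 + 1 = 8  → 8 < 20, loop
  ADD #9: R2 = 8 + 1 = 9  → 9 < 20, loop
  ADD #10: R2 = 9 + 1 = 10  → 10 < 20, loop
  ADD #11: R2 = 10 + 1 = 11  → 11 < 20, loop
  ADD #12: R2 = 11 + 1 = 12  → 12 < 20, loop
  ADD #13: R2 = 12 + 1 = 13  → 13 < 20, loop
  ADD #14: R2 = 13 + 1 = 14  → 14 < 20, loop
  ADD #15: R2 = 14 + 1 = 15  → 15 < 20, loop
  ADD #16: R2 = 15 + 1 = 16  → 16 < 20, loop
  ADD #17: R2 = 16 + 1 = 17  → 17 < 20, loop
  ADD #18: R2 = 17 + 1 = 18  → 18 < 20, loop
  ADD #19: R2 = 18 + 1 = 19  → 19 < 20, loop
  ADD #20: R2 = 19 + 1 = 20  → 20 >= 20, exit
Total ADD instructions: 20

20


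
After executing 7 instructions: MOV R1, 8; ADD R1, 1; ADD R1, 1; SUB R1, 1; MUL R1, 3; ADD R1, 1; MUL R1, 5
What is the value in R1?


Register state trace:
  MOV R1, 8  → R1 = 8
  ADD R1, 1  → R1 = 8 + 1 = 9
  ADD R1, 1  → R1 = 9 + 1 = 10
  SUB R1, 1  → R1 = 10 - 1 = 9
  MUL R1, 3  → R1 = 9 * 3 = 27
  ADD R1, 1  → R1 = 27 + 1 = 28
  MUL R1, 5  → R1 = 28 * 5 = 140
Final: R1 = 140

140


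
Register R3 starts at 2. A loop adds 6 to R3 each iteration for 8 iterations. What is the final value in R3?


Starting value: R3 = 2
  Iter 1: R3 = 2 + 6 = 8
  Iter 2: R3 = 8 + 6 = 14
  Iter 3: R3 = 14 + 6 = 20
  Iter 4: R3 = 20 + 6 = 26
  Iter 5: R3 = 26 + 6 = 32
  Iter 6: R3 = 32 + 6 = 38
  Iter 7: R3 = 38 + 6 = 44
  Iter 8: R3 = 44 + 6 = 50
Final: R3 = 50

50


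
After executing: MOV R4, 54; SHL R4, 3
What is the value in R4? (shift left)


Register state trace:
  MOV R4, 54  → R4 = 54
  SHL R4, 3  → R4 = 54 << 3 = 54 * 2^3 = 432
Final: R4 = 432

432


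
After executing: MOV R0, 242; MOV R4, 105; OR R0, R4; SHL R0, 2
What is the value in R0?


Register state trace:
  MOV R0, 242  → R0 = 242 (0b11110010)
  MOV R4, 105  → R4 = 105 (0b01101001)
  OR R0, R4  → R0 = 242 OR 105 = 251 (0b11111011)
  SHL R0, 2  → R0 = 251 << 2 = 1004
Final: R0 = 1004

1004


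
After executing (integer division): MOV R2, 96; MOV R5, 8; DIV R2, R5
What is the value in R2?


Register state trace:
  MOV R2, 96  → R2 = 96
  MOV R5, 8  → R5 = 8
  DIV R2, R5  → R2 = 96 // 8 = 12
Final: R2 = 12

12


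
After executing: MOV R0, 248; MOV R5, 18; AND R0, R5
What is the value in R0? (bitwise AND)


Register state trace:
  MOV R0, 248  → R0 = 248 (0b11111000)
  MOV R5, 18  → R5 = 18 (0b00010010)
  AND R0, R5  → R0 = 248 AND 18 = 16 (0b00010000)
Final: R0 = 16

16


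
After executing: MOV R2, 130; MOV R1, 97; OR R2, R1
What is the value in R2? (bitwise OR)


Register state trace:
  MOV R2, 130  → R2 = 130 (0b10000010)
  MOV R1, 97  → R1 = 97 (0b01100001)
  OR R2, R1   → R2 = 130 OR 97 = 227 (0b11100011)
Final: R2 = 227

227


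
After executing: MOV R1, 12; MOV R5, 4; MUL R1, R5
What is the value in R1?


Register state trace:
  MOV R1, 12  → R1 = 12
  MOV R5, 4  → R5 = 4
  MUL R1, R5  → R1 = 12 * 4 = 48
Final: R1 = 48

48


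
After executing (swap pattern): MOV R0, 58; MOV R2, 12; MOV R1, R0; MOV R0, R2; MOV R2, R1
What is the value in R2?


Register state trace (swap pattern):
  MOV R0, 58  → R0 = 58
  MOV R2, 12  → R2 = 12
  MOV R1, R0  → R1 = 58  (save R0)
  MOV R0, R2  → R0 = 12  (R0 gets R2's value)
  MOV R2, R1  → R2 = 58  (R2 gets saved value)
Final: R2 = 58

58


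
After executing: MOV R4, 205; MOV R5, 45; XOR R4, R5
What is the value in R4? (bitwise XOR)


Register state trace:
  MOV R4, 205  → R4 = 205 (0b11001101)
  MOV R5, 45  → R5 = 45 (0b00101101)
  XOR R4, R5  → R4 = 205 XOR 45 = 224 (0b11100000)
Final: R4 = 224

224


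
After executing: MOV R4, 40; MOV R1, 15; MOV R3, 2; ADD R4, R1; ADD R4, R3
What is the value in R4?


Register state trace:
  MOV R4, 40  → R4 = 40
  MOV R1, 15  → R1 = 15
  MOV R3, 2  → R3 = 2
  ADD R4, R1  → R4 = 40 + 15 = 55
  ADD R4, R3  → R4 = 55 + 2 = 57
Final: R4 = 57

57


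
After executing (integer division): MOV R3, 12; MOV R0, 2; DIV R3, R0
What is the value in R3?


Register state trace:
  MOV R3, 12  → R3 = 12
  MOV R0, 2  → R0 = 2
  DIV R3, R0  → R3 = 12 // 2 = 6
Final: R3 = 6

6


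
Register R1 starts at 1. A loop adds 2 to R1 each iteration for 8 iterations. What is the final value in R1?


Starting value: R1 = 1
  Iter 1: R1 = 1 + 2 = 3
  Iter 2: R1 = 3 + 2 = 5
  Iter 3: R1 = 5 + 2 = 7
  Iter 4: R1 = 7 + 2 = 9
  Iter 5: R1 = 9 + 2 = 11
  Iter 6: R1 = 11 + 2 = 13
  Iter 7: R1 = 13 + 2 = 15
  Iter 8: R1 = 15 + 2 = 17
Final: R1 = 17

17


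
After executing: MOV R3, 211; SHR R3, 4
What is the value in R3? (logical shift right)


Register state trace:
  MOV R3, 211  → R3 = 211
  SHR R3, 4  → R3 = 211 >> 4 = 211 // 2^4 = 13
Final: R3 = 13

13


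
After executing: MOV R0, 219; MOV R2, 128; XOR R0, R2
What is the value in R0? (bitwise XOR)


Register state trace:
  MOV R0, 219  → R0 = 219 (0b11011011)
  MOV R2, 128  → R2 = 128 (0b10000000)
  XOR R0, R2  → R0 = 219 XOR 128 = 91 (0b01011011)
Final: R0 = 91

91


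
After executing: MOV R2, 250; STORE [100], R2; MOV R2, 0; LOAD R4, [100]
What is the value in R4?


Register and memory trace:
  MOV R2, 250  → R2 = 250
  STORE [100], R2  → mem[100] = 250
  MOV R2, 0  → R2 = 0
  LOAD R4, [100]  → R4 = mem[100] = 250
Final: R4 = 250

250


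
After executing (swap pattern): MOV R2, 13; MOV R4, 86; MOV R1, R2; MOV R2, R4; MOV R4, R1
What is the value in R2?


Register state trace (swap pattern):
  MOV R2, 13  → R2 = 13
  MOV R4, 86  → R4 = 86
  MOV R1, R2  → R1 = 13  (save R2)
  MOV R2, R4  → R2 = 86  (R2 gets R4's value)
  MOV R4, R1  → R4 = 13  (R4 gets saved value)
Final: R2 = 86

86


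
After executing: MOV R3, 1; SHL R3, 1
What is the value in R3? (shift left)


Register state trace:
  MOV R3, 1  → R3 = 1
  SHL R3, 1  → R3 = 1 << 1 = 1 * 2^1 = 2
Final: R3 = 2

2


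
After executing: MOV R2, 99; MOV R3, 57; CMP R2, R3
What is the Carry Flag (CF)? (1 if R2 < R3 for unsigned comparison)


Register state trace:
  MOV R2, 99  → R2 = 99
  MOV R3, 57  → R3 = 57
  CMP R2, R3  → unsigned 99 - 57: no borrow
  99 >= 57, so CF = 0
CF = 0

0


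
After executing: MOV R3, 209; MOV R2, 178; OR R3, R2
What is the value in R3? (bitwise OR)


Register state trace:
  MOV R3, 209  → R3 = 209 (0b11010001)
  MOV R2, 178  → R2 = 178 (0b10110010)
  OR R3, R2   → R3 = 209 OR 178 = 243 (0b11110011)
Final: R3 = 243

243


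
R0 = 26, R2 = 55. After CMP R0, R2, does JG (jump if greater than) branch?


Trace:
  R0 = 26, R2 = 55
  CMP R0, R2  → compares 26 vs 55
  JG checks: is 26 greater than 55?
  26 < 55, so condition is false
Branch taken: No

No


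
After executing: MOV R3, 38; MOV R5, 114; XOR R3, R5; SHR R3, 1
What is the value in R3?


Register state trace:
  MOV R3, 38  → R3 = 38 (0b00100110)
  MOV R5, 114  → R5 = 114 (0b01110010)
  XOR R3, R5  → R3 = 38 XOR 114 = 84 (0b01010100)
  SHR R3, 1  → R3 = 84 >> 1 = 42
Final: R3 = 42

42


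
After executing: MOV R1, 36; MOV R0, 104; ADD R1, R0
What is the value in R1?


Register state trace:
  MOV R1, 36  → R1 = 36
  MOV R0, 104  → R0 = 104
  ADD R1, R0  → R1 = 36 + 104 = 140
Final: R1 = 140

140


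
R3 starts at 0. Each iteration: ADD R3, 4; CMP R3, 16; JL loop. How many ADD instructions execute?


Loop trace (R3 starts at 0, target 16, step 4):
  ADD #1: R3 = 0 + 4 = 4  → 4 < 16, loop
  ADD #2: R3 = 4 + 4 = 8  → 8 < 16, loop
  ADD #3: R3 = 8 + 4 = 12  → 12 < 16, loop
  ADD #4: R3 = 12 + 4 = 16  → 16 >= 16, exit
Total ADD instructions: 4

4


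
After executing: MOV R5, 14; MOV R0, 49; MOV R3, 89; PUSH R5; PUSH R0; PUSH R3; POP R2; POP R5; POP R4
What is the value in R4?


Stack trace (top is rightmost):
  MOV R5, 14  → R5 = 14
  MOV R0, 49  → R0 = 49
  MOV R3, 89  → R3 = 89
  PUSH R5  → stack: [14]
  PUSH R0  → stack: [14, 49]
  PUSH R3  → stack: [14, 49, 89]
  POP R2  → R2 = 89, stack: [14, 49]
  POP R5  → R5 = 49, stack: [14]
  POP R4  → R4 = 14, stack: []
Final: R4 = 14

14


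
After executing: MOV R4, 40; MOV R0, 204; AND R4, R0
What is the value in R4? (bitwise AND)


Register state trace:
  MOV R4, 40  → R4 = 40 (0b00101000)
  MOV R0, 204  → R0 = 204 (0b11001100)
  AND R4, R0  → R4 = 40 AND 204 = 8 (0b00001000)
Final: R4 = 8

8


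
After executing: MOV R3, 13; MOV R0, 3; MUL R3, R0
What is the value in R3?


Register state trace:
  MOV R3, 13  → R3 = 13
  MOV R0, 3  → R0 = 3
  MUL R3, R0  → R3 = 13 * 3 = 39
Final: R3 = 39

39


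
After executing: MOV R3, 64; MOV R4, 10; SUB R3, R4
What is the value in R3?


Register state trace:
  MOV R3, 64  → R3 = 64
  MOV R4, 10  → R4 = 10
  SUB R3, R4  → R3 = 64 - 10 = 54
Final: R3 = 54

54


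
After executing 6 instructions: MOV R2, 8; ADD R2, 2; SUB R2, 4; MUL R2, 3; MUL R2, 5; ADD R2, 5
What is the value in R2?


Register state trace:
  MOV R2, 8  → R2 = 8
  ADD R2, 2  → R2 = 8 + 2 = 10
  SUB R2, 4  → R2 = 10 - 4 = 6
  MUL R2, 3  → R2 = 6 * 3 = 18
  MUL R2, 5  → R2 = 18 * 5 = 90
  ADD R2, 5  → R2 = 90 + 5 = 95
Final: R2 = 95

95


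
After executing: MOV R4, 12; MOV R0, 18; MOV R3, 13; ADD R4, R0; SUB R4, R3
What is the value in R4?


Register state trace:
  MOV R4, 12  → R4 = 12
  MOV R0, 18  → R0 = 18
  MOV R3, 13  → R3 = 13
  ADD R4, R0  → R4 = 12 + 18 = 30
  SUB R4, R3  → R4 = 30 - 13 = 17
Final: R4 = 17

17


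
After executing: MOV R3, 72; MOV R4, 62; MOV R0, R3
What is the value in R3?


Register state trace:
  MOV R3, 72  → R3 = 72
  MOV R4, 62  → R4 = 62
  MOV R0, R3  → R0 = 72
Final: R3 = 72

72


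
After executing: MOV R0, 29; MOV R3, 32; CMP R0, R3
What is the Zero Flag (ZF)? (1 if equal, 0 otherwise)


Register state trace:
  MOV R0, 29  → R0 = 29
  MOV R3, 32  → R3 = 32
  CMP R0, R3  → computes 29 - 32 = -3
  Result is nonzero, so values are not equal
ZF = 0

0


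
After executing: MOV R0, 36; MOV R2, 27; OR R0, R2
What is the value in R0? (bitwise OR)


Register state trace:
  MOV R0, 36  → R0 = 36 (0b00100100)
  MOV R2, 27  → R2 = 27 (0b00011011)
  OR R0, R2   → R0 = 36 OR 27 = 63 (0b00111111)
Final: R0 = 63

63


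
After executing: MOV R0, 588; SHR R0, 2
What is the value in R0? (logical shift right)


Register state trace:
  MOV R0, 588  → R0 = 588
  SHR R0, 2  → R0 = 588 >> 2 = 588 // 2^2 = 147
Final: R0 = 147

147


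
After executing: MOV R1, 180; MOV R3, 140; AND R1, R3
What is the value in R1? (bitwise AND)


Register state trace:
  MOV R1, 180  → R1 = 180 (0b10110100)
  MOV R3, 140  → R3 = 140 (0b10001100)
  AND R1, R3  → R1 = 180 AND 140 = 132 (0b10000100)
Final: R1 = 132

132


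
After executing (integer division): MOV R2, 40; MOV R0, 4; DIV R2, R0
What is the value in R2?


Register state trace:
  MOV R2, 40  → R2 = 40
  MOV R0, 4  → R0 = 4
  DIV R2, R0  → R2 = 40 // 4 = 10
Final: R2 = 10

10


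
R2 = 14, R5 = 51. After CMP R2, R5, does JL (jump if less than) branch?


Trace:
  R2 = 14, R5 = 51
  CMP R2, R5  → compares 14 vs 51
  JL checks: is 14 less than 51?
  14 < 51, so condition is true
Branch taken: Yes

Yes


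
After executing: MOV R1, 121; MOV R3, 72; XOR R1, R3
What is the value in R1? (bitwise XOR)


Register state trace:
  MOV R1, 121  → R1 = 121 (0b01111001)
  MOV R3, 72  → R3 = 72 (0b01001000)
  XOR R1, R3  → R1 = 121 XOR 72 = 49 (0b00110001)
Final: R1 = 49

49


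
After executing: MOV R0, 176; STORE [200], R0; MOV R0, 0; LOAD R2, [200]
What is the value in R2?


Register and memory trace:
  MOV R0, 176  → R0 = 176
  STORE [200], R0  → mem[200] = 176
  MOV R0, 0  → R0 = 0
  LOAD R2, [200]  → R2 = mem[200] = 176
Final: R2 = 176

176


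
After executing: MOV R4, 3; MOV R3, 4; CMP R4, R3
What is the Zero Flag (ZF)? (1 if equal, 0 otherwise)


Register state trace:
  MOV R4, 3  → R4 = 3
  MOV R3, 4  → R3 = 4
  CMP R4, R3  → computes 3 - 4 = -1
  Result is nonzero, so values are not equal
ZF = 0

0


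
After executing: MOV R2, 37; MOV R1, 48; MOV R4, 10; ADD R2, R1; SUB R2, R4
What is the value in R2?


Register state trace:
  MOV R2, 37  → R2 = 37
  MOV R1, 48  → R1 = 48
  MOV R4, 10  → R4 = 10
  ADD R2, R1  → R2 = 37 + 48 = 85
  SUB R2, R4  → R2 = 85 - 10 = 75
Final: R2 = 75

75


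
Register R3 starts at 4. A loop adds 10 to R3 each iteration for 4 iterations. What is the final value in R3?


Starting value: R3 = 4
  Iter 1: R3 = 4 + 10 = 14
  Iter 2: R3 = 14 + 10 = 24
  Iter 3: R3 = 24 + 10 = 34
  Iter 4: R3 = 34 + 10 = 44
Final: R3 = 44

44


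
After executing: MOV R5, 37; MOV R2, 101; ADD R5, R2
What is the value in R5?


Register state trace:
  MOV R5, 37  → R5 = 37
  MOV R2, 101  → R2 = 101
  ADD R5, R2  → R5 = 37 + 101 = 138
Final: R5 = 138

138


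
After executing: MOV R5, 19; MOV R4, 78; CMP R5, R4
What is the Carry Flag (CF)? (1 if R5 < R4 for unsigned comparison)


Register state trace:
  MOV R5, 19  → R5 = 19
  MOV R4, 78  → R4 = 78
  CMP R5, R4  → unsigned 19 - 78: borrow occurs
  19 < 78, so CF = 1
CF = 1

1


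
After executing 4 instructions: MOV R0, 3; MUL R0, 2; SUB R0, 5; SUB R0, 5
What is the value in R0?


Register state trace:
  MOV R0, 3  → R0 = 3
  MUL R0, 2  → R0 = 3 * 2 = 6
  SUB R0, 5  → R0 = 6 - 5 = 1
  SUB R0, 5  → R0 = 1 - 5 = -4
Final: R0 = -4

-4


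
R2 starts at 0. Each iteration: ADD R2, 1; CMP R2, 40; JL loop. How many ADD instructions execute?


Loop trace (R2 starts at 0, target 40, step 1):
  ADD #1: R2 = 0 + 1 = 1  → 1 < 40, loop
  ADD #2: R2 = 1 + 1 = 2  → 2 < 40, loop
  ADD #3: R2 = 2 + 1 = 3  → 3 < 40, loop
  ADD #4: R2 = 3 + 1 = 4  → 4 < 40, loop
  ADD #5: R2 = 4 + 1 = 5  → 5 < 40, loop
  ADD #6: R2 = 5 + 1 = 6  → 6 < 40, loop
  ADD #7: R2 = 6 + 1 = 7  → 7 < 40, loop
  ADD #8: R2 = 7 + 1 = 8  → 8 < 40, loop
  ADD #9: R2 = 8 + 1 = 9  → 9 < 40, loop
  ADD #10: R2 = 9 + 1 = 10  → 10 < 40, loop
  ADD #11: R2 = 10 + 1 = 11  → 11 < 40, loop
  ADD #12: R2 = 11 + 1 = 12  → 12 < 40, loop
  ADD #13: R2 = 12 + 1 = 13  → 13 < 40, loop
  ADD #14: R2 = 13 + 1 = 14  → 14 < 40, loop
  ADD #15: R2 = 14 + 1 = 15  → 15 < 40, loop
  ADD #16: R2 = 15 + 1 = 16  → 16 < 40, loop
  ADD #17: R2 = 16 + 1 = 17  → 17 < 40, loop
  ADD #18: R2 = 17 + 1 = 18  → 18 < 40, loop
  ADD #19: R2 = 18 + 1 = 19  → 19 < 40, loop
  ADD #20: R2 = 19 + 1 = 20  → 20 < 40, loop
  ADD #21: R2 = 20 + 1 = 21  → 21 < 40, loop
  ADD #22: R2 = 21 + 1 = 22  → 22 < 40, loop
  ADD #23: R2 = 22 + 1 = 23  → 23 < 40, loop
  ADD #24: R2 = 23 + 1 = 24  → 24 < 40, loop
  ADD #25: R2 = 24 + 1 = 25  → 25 < 40, loop
  ADD #26: R2 = 25 + 1 = 26  → 26 < 40, loop
  ADD #27: R2 = 26 + 1 = 27  → 27 < 40, loop
  ADD #28: R2 = 27 + 1 = 28  → 28 < 40, loop
  ADD #29: R2 = 28 + 1 = 29  → 29 < 40, loop
  ADD #30: R2 = 29 + 1 = 30  → 30 < 40, loop
  ADD #31: R2 = 30 + 1 = 31  → 31 < 40, loop
  ADD #32: R2 = 31 + 1 = 32  → 32 < 40, loop
  ADD #33: R2 = 32 + 1 = 33  → 33 < 40, loop
  ADD #34: R2 = 33 + 1 = 34  → 34 < 40, loop
  ADD #35: R2 = 34 + 1 = 35  → 35 < 40, loop
  ADD #36: R2 = 35 + 1 = 36  → 36 < 40, loop
  ADD #37: R2 = 36 + 1 = 37  → 37 < 40, loop
  ADD #38: R2 = 37 + 1 = 38  → 38 < 40, loop
  ADD #39: R2 = 38 + 1 = 39  → 39 < 40, loop
  ADD #40: R2 = 39 + 1 = 40  → 40 >= 40, exit
Total ADD instructions: 40

40


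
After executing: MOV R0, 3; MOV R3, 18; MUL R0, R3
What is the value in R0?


Register state trace:
  MOV R0, 3  → R0 = 3
  MOV R3, 18  → R3 = 18
  MUL R0, R3  → R0 = 3 * 18 = 54
Final: R0 = 54

54


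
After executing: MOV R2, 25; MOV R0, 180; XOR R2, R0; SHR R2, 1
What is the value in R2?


Register state trace:
  MOV R2, 25  → R2 = 25 (0b00011001)
  MOV R0, 180  → R0 = 180 (0b10110100)
  XOR R2, R0  → R2 = 25 XOR 180 = 173 (0b10101101)
  SHR R2, 1  → R2 = 173 >> 1 = 86
Final: R2 = 86

86


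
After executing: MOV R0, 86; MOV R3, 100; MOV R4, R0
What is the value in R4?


Register state trace:
  MOV R0, 86  → R0 = 86
  MOV R3, 100  → R3 = 100
  MOV R4, R0  → R4 = 86
Final: R4 = 86

86


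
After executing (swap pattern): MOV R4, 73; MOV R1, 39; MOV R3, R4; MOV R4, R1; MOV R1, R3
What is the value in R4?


Register state trace (swap pattern):
  MOV R4, 73  → R4 = 73
  MOV R1, 39  → R1 = 39
  MOV R3, R4  → R3 = 73  (save R4)
  MOV R4, R1  → R4 = 39  (R4 gets R1's value)
  MOV R1, R3  → R1 = 73  (R1 gets saved value)
Final: R4 = 39

39


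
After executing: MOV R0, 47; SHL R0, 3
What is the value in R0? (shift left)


Register state trace:
  MOV R0, 47  → R0 = 47
  SHL R0, 3  → R0 = 47 << 3 = 47 * 2^3 = 376
Final: R0 = 376

376


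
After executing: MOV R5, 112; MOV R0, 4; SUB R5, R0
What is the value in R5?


Register state trace:
  MOV R5, 112  → R5 = 112
  MOV R0, 4  → R0 = 4
  SUB R5, R0  → R5 = 112 - 4 = 108
Final: R5 = 108

108


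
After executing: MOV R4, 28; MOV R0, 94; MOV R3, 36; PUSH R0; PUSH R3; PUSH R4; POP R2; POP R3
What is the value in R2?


Stack trace (top is rightmost):
  MOV R4, 28  → R4 = 28
  MOV R0, 94  → R0 = 94
  MOV R3, 36  → R3 = 36
  PUSH R0  → stack: [94]
  PUSH R3  → stack: [94, 36]
  PUSH R4  → stack: [94, 36, 28]
  POP R2  → R2 = 28, stack: [94, 36]
  POP R3  → R3 = 36, stack: [94]
Final: R2 = 28

28


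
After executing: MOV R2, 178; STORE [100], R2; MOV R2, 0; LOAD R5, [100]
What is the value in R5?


Register and memory trace:
  MOV R2, 178  → R2 = 178
  STORE [100], R2  → mem[100] = 178
  MOV R2, 0  → R2 = 0
  LOAD R5, [100]  → R5 = mem[100] = 178
Final: R5 = 178

178


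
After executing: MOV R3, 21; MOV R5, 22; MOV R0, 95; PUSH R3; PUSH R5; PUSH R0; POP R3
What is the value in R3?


Stack trace (top is rightmost):
  MOV R3, 21  → R3 = 21
  MOV R5, 22  → R5 = 22
  MOV R0, 95  → R0 = 95
  PUSH R3  → stack: [21]
  PUSH R5  → stack: [21, 22]
  PUSH R0  → stack: [21, 22, 95]
  POP R3  → R3 = 95, stack: [21, 22]
Final: R3 = 95

95


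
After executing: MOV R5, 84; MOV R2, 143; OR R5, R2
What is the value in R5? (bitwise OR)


Register state trace:
  MOV R5, 84  → R5 = 84 (0b01010100)
  MOV R2, 143  → R2 = 143 (0b10001111)
  OR R5, R2   → R5 = 84 OR 143 = 223 (0b11011111)
Final: R5 = 223

223


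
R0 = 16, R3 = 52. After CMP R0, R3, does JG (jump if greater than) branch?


Trace:
  R0 = 16, R3 = 52
  CMP R0, R3  → compares 16 vs 52
  JG checks: is 16 greater than 52?
  16 < 52, so condition is false
Branch taken: No

No


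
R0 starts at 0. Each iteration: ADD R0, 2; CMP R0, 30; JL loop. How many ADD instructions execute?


Loop trace (R0 starts at 0, target 30, step 2):
  ADD #1: R0 = 0 + 2 = 2  → 2 < 30, loop
  ADD #2: R0 = 2 + 2 = 4  → 4 < 30, loop
  ADD #3: R0 = 4 + 2 = 6  → 6 < 30, loop
  ADD #4: R0 = 6 + 2 = 8  → 8 < 30, loop
  ADD #5: R0 = 8 + 2 = 10  → 10 < 30, loop
  ADD #6: R0 = 10 + 2 = 12  → 12 < 30, loop
  ADD #7: R0 = 12 + 2 = 14  → 14 < 30, loop
  ADD #8: R0 = 14 + 2 = 16  → 16 < 30, loop
  ADD #9: R0 = 16 + 2 = 18  → 18 < 30, loop
  ADD #10: R0 = 18 + 2 = 20  → 20 < 30, loop
  ADD #11: R0 = 20 + 2 = 22  → 22 < 30, loop
  ADD #12: R0 = 22 + 2 = 24  → 24 < 30, loop
  ADD #13: R0 = 24 + 2 = 26  → 26 < 30, loop
  ADD #14: R0 = 26 + 2 = 28  → 28 < 30, loop
  ADD #15: R0 = 28 + 2 = 30  → 30 >= 30, exit
Total ADD instructions: 15

15


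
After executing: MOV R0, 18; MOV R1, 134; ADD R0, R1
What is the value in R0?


Register state trace:
  MOV R0, 18  → R0 = 18
  MOV R1, 134  → R1 = 134
  ADD R0, R1  → R0 = 18 + 134 = 152
Final: R0 = 152

152


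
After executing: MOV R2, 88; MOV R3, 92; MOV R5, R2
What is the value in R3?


Register state trace:
  MOV R2, 88  → R2 = 88
  MOV R3, 92  → R3 = 92
  MOV R5, R2  → R5 = 88
Final: R3 = 92

92


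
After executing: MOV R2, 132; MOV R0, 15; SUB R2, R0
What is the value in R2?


Register state trace:
  MOV R2, 132  → R2 = 132
  MOV R0, 15  → R0 = 15
  SUB R2, R0  → R2 = 132 - 15 = 117
Final: R2 = 117

117


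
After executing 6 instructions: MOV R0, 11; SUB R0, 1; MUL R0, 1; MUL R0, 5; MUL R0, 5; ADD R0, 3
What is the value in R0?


Register state trace:
  MOV R0, 11  → R0 = 11
  SUB R0, 1  → R0 = 11 - 1 = 10
  MUL R0, 1  → R0 = 10 * 1 = 10
  MUL R0, 5  → R0 = 10 * 5 = 50
  MUL R0, 5  → R0 = 50 * 5 = 250
  ADD R0, 3  → R0 = 250 + 3 = 253
Final: R0 = 253

253


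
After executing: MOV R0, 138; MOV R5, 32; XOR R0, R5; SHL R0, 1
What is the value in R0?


Register state trace:
  MOV R0, 138  → R0 = 138 (0b10001010)
  MOV R5, 32  → R5 = 32 (0b00100000)
  XOR R0, R5  → R0 = 138 XOR 32 = 170 (0b10101010)
  SHL R0, 1  → R0 = 170 << 1 = 340
Final: R0 = 340

340


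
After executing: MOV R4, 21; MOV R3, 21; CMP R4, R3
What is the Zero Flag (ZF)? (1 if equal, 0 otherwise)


Register state trace:
  MOV R4, 21  → R4 = 21
  MOV R3, 21  → R3 = 21
  CMP R4, R3  → computes 21 - 21 = 0
  Result is zero, so values are equal
ZF = 1

1


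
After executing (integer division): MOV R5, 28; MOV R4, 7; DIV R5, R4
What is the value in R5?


Register state trace:
  MOV R5, 28  → R5 = 28
  MOV R4, 7  → R4 = 7
  DIV R5, R4  → R5 = 28 // 7 = 4
Final: R5 = 4

4


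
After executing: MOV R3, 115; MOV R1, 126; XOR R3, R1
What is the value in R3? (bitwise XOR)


Register state trace:
  MOV R3, 115  → R3 = 115 (0b01110011)
  MOV R1, 126  → R1 = 126 (0b01111110)
  XOR R3, R1  → R3 = 115 XOR 126 = 13 (0b00001101)
Final: R3 = 13

13


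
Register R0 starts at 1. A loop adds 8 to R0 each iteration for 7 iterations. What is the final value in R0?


Starting value: R0 = 1
  Iter 1: R0 = 1 + 8 = 9
  Iter 2: R0 = 9 + 8 = 17
  Iter 3: R0 = 17 + 8 = 25
  Iter 4: R0 = 25 + 8 = 33
  Iter 5: R0 = 33 + 8 = 41
  Iter 6: R0 = 41 + 8 = 49
  Iter 7: R0 = 49 + 8 = 57
Final: R0 = 57

57


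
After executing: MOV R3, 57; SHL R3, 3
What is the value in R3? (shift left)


Register state trace:
  MOV R3, 57  → R3 = 57
  SHL R3, 3  → R3 = 57 << 3 = 57 * 2^3 = 456
Final: R3 = 456

456


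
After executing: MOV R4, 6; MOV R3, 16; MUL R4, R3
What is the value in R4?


Register state trace:
  MOV R4, 6  → R4 = 6
  MOV R3, 16  → R3 = 16
  MUL R4, R3  → R4 = 6 * 16 = 96
Final: R4 = 96

96


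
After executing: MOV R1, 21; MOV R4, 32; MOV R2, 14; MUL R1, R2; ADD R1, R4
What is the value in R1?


Register state trace:
  MOV R1, 21  → R1 = 21
  MOV R4, 32  → R4 = 32
  MOV R2, 14  → R2 = 14
  MUL R1, R2  → R1 = 21 * 14 = 294
  ADD R1, R4  → R1 = 294 + 32 = 326
Final: R1 = 326

326


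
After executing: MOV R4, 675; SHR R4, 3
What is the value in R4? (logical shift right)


Register state trace:
  MOV R4, 675  → R4 = 675
  SHR R4, 3  → R4 = 675 >> 3 = 675 // 2^3 = 84
Final: R4 = 84

84


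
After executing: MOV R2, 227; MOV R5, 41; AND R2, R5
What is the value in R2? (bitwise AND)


Register state trace:
  MOV R2, 227  → R2 = 227 (0b11100011)
  MOV R5, 41  → R5 = 41 (0b00101001)
  AND R2, R5  → R2 = 227 AND 41 = 33 (0b00100001)
Final: R2 = 33

33


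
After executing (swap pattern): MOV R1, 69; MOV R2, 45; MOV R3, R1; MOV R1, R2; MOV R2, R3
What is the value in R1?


Register state trace (swap pattern):
  MOV R1, 69  → R1 = 69
  MOV R2, 45  → R2 = 45
  MOV R3, R1  → R3 = 69  (save R1)
  MOV R1, R2  → R1 = 45  (R1 gets R2's value)
  MOV R2, R3  → R2 = 69  (R2 gets saved value)
Final: R1 = 45

45


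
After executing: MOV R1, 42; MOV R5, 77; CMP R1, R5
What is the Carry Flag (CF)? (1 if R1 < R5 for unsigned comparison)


Register state trace:
  MOV R1, 42  → R1 = 42
  MOV R5, 77  → R5 = 77
  CMP R1, R5  → unsigned 42 - 77: borrow occurs
  42 < 77, so CF = 1
CF = 1

1


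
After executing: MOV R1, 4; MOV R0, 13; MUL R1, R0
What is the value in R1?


Register state trace:
  MOV R1, 4  → R1 = 4
  MOV R0, 13  → R0 = 13
  MUL R1, R0  → R1 = 4 * 13 = 52
Final: R1 = 52

52


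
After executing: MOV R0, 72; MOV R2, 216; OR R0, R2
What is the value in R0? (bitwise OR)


Register state trace:
  MOV R0, 72  → R0 = 72 (0b01001000)
  MOV R2, 216  → R2 = 216 (0b11011000)
  OR R0, R2   → R0 = 72 OR 216 = 216 (0b11011000)
Final: R0 = 216

216


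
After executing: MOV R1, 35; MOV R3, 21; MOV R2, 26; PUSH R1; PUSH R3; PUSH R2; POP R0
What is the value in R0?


Stack trace (top is rightmost):
  MOV R1, 35  → R1 = 35
  MOV R3, 21  → R3 = 21
  MOV R2, 26  → R2 = 26
  PUSH R1  → stack: [35]
  PUSH R3  → stack: [35, 21]
  PUSH R2  → stack: [35, 21, 26]
  POP R0  → R0 = 26, stack: [35, 21]
Final: R0 = 26

26


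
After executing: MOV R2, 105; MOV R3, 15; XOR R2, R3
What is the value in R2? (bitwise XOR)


Register state trace:
  MOV R2, 105  → R2 = 105 (0b01101001)
  MOV R3, 15  → R3 = 15 (0b00001111)
  XOR R2, R3  → R2 = 105 XOR 15 = 102 (0b01100110)
Final: R2 = 102

102


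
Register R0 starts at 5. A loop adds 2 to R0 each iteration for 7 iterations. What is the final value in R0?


Starting value: R0 = 5
  Iter 1: R0 = 5 + 2 = 7
  Iter 2: R0 = 7 + 2 = 9
  Iter 3: R0 = 9 + 2 = 11
  Iter 4: R0 = 11 + 2 = 13
  Iter 5: R0 = 13 + 2 = 15
  Iter 6: R0 = 15 + 2 = 17
  Iter 7: R0 = 17 + 2 = 19
Final: R0 = 19

19


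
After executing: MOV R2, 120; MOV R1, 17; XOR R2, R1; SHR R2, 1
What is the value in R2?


Register state trace:
  MOV R2, 120  → R2 = 120 (0b01111000)
  MOV R1, 17  → R1 = 17 (0b00010001)
  XOR R2, R1  → R2 = 120 XOR 17 = 105 (0b01101001)
  SHR R2, 1  → R2 = 105 >> 1 = 52
Final: R2 = 52

52


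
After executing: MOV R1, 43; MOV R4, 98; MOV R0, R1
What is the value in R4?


Register state trace:
  MOV R1, 43  → R1 = 43
  MOV R4, 98  → R4 = 98
  MOV R0, R1  → R0 = 43
Final: R4 = 98

98


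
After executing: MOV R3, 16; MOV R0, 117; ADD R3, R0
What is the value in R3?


Register state trace:
  MOV R3, 16  → R3 = 16
  MOV R0, 117  → R0 = 117
  ADD R3, R0  → R3 = 16 + 117 = 133
Final: R3 = 133

133


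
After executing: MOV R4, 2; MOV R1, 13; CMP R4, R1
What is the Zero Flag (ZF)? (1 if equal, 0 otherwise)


Register state trace:
  MOV R4, 2  → R4 = 2
  MOV R1, 13  → R1 = 13
  CMP R4, R1  → computes 2 - 13 = -11
  Result is nonzero, so values are not equal
ZF = 0

0


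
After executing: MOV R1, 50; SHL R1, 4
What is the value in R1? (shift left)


Register state trace:
  MOV R1, 50  → R1 = 50
  SHL R1, 4  → R1 = 50 << 4 = 50 * 2^4 = 800
Final: R1 = 800

800


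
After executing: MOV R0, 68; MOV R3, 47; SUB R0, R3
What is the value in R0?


Register state trace:
  MOV R0, 68  → R0 = 68
  MOV R3, 47  → R3 = 47
  SUB R0, R3  → R0 = 68 - 47 = 21
Final: R0 = 21

21


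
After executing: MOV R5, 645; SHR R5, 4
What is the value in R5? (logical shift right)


Register state trace:
  MOV R5, 645  → R5 = 645
  SHR R5, 4  → R5 = 645 >> 4 = 645 // 2^4 = 40
Final: R5 = 40

40


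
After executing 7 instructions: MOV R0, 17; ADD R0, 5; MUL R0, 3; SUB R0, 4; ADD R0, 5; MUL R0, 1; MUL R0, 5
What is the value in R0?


Register state trace:
  MOV R0, 17  → R0 = 17
  ADD R0, 5  → R0 = 17 + 5 = 22
  MUL R0, 3  → R0 = 22 * 3 = 66
  SUB R0, 4  → R0 = 66 - 4 = 62
  ADD R0, 5  → R0 = 62 + 5 = 67
  MUL R0, 1  → R0 = 67 * 1 = 67
  MUL R0, 5  → R0 = 67 * 5 = 335
Final: R0 = 335

335


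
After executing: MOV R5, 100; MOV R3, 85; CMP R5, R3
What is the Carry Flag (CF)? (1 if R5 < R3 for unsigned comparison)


Register state trace:
  MOV R5, 100  → R5 = 100
  MOV R3, 85  → R3 = 85
  CMP R5, R3  → unsigned 100 - 85: no borrow
  100 >= 85, so CF = 0
CF = 0

0


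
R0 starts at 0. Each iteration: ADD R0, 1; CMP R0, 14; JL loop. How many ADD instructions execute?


Loop trace (R0 starts at 0, target 14, step 1):
  ADD #1: R0 = 0 + 1 = 1  → 1 < 14, loop
  ADD #2: R0 = 1 + 1 = 2  → 2 < 14, loop
  ADD #3: R0 = 2 + 1 = 3  → 3 < 14, loop
  ADD #4: R0 = 3 + 1 = 4  → 4 < 14, loop
  ADD #5: R0 = 4 + 1 = 5  → 5 < 14, loop
  ADD #6: R0 = 5 + 1 = 6  → 6 < 14, loop
  ADD #7: R0 = 6 + 1 = 7  → 7 < 14, loop
  ADD #8: R0 = 7 + 1 = 8  → 8 < 14, loop
  ADD #9: R0 = 8 + 1 = 9  → 9 < 14, loop
  ADD #10: R0 = 9 + 1 = 10  → 10 < 14, loop
  ADD #11: R0 = 10 + 1 = 11  → 11 < 14, loop
  ADD #12: R0 = 11 + 1 = 12  → 12 < 14, loop
  ADD #13: R0 = 12 + 1 = 13  → 13 < 14, loop
  ADD #14: R0 = 13 + 1 = 14  → 14 >= 14, exit
Total ADD instructions: 14

14


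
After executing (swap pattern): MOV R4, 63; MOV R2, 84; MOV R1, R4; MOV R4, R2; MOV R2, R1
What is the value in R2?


Register state trace (swap pattern):
  MOV R4, 63  → R4 = 63
  MOV R2, 84  → R2 = 84
  MOV R1, R4  → R1 = 63  (save R4)
  MOV R4, R2  → R4 = 84  (R4 gets R2's value)
  MOV R2, R1  → R2 = 63  (R2 gets saved value)
Final: R2 = 63

63


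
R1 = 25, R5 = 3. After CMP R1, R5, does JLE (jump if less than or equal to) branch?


Trace:
  R1 = 25, R5 = 3
  CMP R1, R5  → compares 25 vs 3
  JLE checks: is 25 less than or equal to 3?
  25 > 3, so condition is false
Branch taken: No

No


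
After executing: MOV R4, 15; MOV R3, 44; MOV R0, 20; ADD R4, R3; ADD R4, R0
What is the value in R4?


Register state trace:
  MOV R4, 15  → R4 = 15
  MOV R3, 44  → R3 = 44
  MOV R0, 20  → R0 = 20
  ADD R4, R3  → R4 = 15 + 44 = 59
  ADD R4, R0  → R4 = 59 + 20 = 79
Final: R4 = 79

79


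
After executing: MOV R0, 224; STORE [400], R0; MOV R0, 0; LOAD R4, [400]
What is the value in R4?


Register and memory trace:
  MOV R0, 224  → R0 = 224
  STORE [400], R0  → mem[400] = 224
  MOV R0, 0  → R0 = 0
  LOAD R4, [400]  → R4 = mem[400] = 224
Final: R4 = 224

224


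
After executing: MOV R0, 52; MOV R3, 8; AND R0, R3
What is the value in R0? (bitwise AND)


Register state trace:
  MOV R0, 52  → R0 = 52 (0b00110100)
  MOV R3, 8  → R3 = 8 (0b00001000)
  AND R0, R3  → R0 = 52 AND 8 = 0 (0b00000000)
Final: R0 = 0

0


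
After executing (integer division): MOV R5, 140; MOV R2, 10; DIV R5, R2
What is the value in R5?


Register state trace:
  MOV R5, 140  → R5 = 140
  MOV R2, 10  → R2 = 10
  DIV R5, R2  → R5 = 140 // 10 = 14
Final: R5 = 14

14


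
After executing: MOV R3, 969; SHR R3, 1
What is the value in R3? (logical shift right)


Register state trace:
  MOV R3, 969  → R3 = 969
  SHR R3, 1  → R3 = 969 >> 1 = 969 // 2^1 = 484
Final: R3 = 484

484


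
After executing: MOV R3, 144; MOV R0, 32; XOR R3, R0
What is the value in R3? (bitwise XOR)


Register state trace:
  MOV R3, 144  → R3 = 144 (0b10010000)
  MOV R0, 32  → R0 = 32 (0b00100000)
  XOR R3, R0  → R3 = 144 XOR 32 = 176 (0b10110000)
Final: R3 = 176

176


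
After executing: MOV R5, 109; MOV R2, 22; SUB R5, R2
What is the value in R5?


Register state trace:
  MOV R5, 109  → R5 = 109
  MOV R2, 22  → R2 = 22
  SUB R5, R2  → R5 = 109 - 22 = 87
Final: R5 = 87

87


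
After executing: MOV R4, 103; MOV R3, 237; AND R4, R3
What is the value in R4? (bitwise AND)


Register state trace:
  MOV R4, 103  → R4 = 103 (0b01100111)
  MOV R3, 237  → R3 = 237 (0b11101101)
  AND R4, R3  → R4 = 103 AND 237 = 101 (0b01100101)
Final: R4 = 101

101


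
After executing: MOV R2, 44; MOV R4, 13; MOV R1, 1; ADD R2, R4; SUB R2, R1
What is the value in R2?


Register state trace:
  MOV R2, 44  → R2 = 44
  MOV R4, 13  → R4 = 13
  MOV R1, 1  → R1 = 1
  ADD R2, R4  → R2 = 44 + 13 = 57
  SUB R2, R1  → R2 = 57 - 1 = 56
Final: R2 = 56

56


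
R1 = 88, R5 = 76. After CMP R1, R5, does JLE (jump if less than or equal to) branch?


Trace:
  R1 = 88, R5 = 76
  CMP R1, R5  → compares 88 vs 76
  JLE checks: is 88 less than or equal to 76?
  88 > 76, so condition is false
Branch taken: No

No


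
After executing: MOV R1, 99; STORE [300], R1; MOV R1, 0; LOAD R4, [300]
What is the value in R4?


Register and memory trace:
  MOV R1, 99  → R1 = 99
  STORE [300], R1  → mem[300] = 99
  MOV R1, 0  → R1 = 0
  LOAD R4, [300]  → R4 = mem[300] = 99
Final: R4 = 99

99


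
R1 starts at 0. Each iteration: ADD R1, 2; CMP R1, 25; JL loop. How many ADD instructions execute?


Loop trace (R1 starts at 0, target 25, step 2):
  ADD #1: R1 = 0 + 2 = 2  → 2 < 25, loop
  ADD #2: R1 = 2 + 2 = 4  → 4 < 25, loop
  ADD #3: R1 = 4 + 2 = 6  → 6 < 25, loop
  ADD #4: R1 = 6 + 2 = 8  → 8 < 25, loop
  ADD #5: R1 = 8 + 2 = 10  → 10 < 25, loop
  ADD #6: R1 = 10 + 2 = 12  → 12 < 25, loop
  ADD #7: R1 = 12 + 2 = 14  → 14 < 25, loop
  ADD #8: R1 = 14 + 2 = 16  → 16 < 25, loop
  ADD #9: R1 = 16 + 2 = 18  → 18 < 25, loop
  ADD #10: R1 = 18 + 2 = 20  → 20 < 25, loop
  ADD #11: R1 = 20 + 2 = 22  → 22 < 25, loop
  ADD #12: R1 = 22 + 2 = 24  → 24 < 25, loop
  ADD #13: R1 = 24 + 2 = 26  → 26 >= 25, exit
Total ADD instructions: 13

13
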